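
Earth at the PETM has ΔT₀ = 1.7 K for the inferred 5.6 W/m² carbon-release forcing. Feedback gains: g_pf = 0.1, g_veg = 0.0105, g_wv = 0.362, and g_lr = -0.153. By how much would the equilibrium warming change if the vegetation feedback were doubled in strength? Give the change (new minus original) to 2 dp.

0.04 K

Original: g = 0.3195, ΔT = 1.7/(1−0.3195) = 2.4982 K.
With doubled vegetation: g' = 0.33, ΔT' = 1.7/(1−0.33) = 2.5373 K.
Change = 2.5373 − 2.4982 = 0.04 K.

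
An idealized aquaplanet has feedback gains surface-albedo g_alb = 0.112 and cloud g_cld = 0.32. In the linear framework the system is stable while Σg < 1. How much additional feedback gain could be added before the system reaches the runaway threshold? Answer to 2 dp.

0.57

Current total gain = 0.112 + 0.32 = 0.432.
Margin to runaway = 1 − 0.432 = 0.57.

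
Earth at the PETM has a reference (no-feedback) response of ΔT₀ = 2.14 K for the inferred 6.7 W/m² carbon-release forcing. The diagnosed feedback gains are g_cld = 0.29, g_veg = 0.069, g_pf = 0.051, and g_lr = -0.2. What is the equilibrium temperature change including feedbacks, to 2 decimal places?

2.71 K

Total gain g = 0.29 + 0.069 + 0.051 − 0.2 = 0.21.
Amplification A = 1/(1 − 0.21) = 1.266.
ΔT = 2.14 × 1.266 = 2.71 K.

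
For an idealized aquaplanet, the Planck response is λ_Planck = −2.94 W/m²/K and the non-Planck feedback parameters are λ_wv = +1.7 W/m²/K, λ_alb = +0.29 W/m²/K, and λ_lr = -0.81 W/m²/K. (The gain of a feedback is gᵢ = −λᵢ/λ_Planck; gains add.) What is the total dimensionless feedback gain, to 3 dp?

0.401

Convert to gains: g_wv = 1.7/2.94 = 0.5782; g_alb = 0.29/2.94 = 0.09864; g_lr = -0.81/2.94 = -0.2755.
Total gain g = 0.40134.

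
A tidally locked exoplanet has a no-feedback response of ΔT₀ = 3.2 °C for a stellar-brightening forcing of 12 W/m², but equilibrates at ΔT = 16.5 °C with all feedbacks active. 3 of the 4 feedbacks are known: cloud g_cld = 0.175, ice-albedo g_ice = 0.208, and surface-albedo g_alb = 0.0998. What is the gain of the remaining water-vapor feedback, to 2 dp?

Amplification A = ΔT/ΔT₀ = 16.5/3.2 = 5.156.
Total gain g = 1 − 1/A = 1 − 1/5.156 = 0.8061.
Known gains sum to 0.175 + 0.208 + 0.0998 = 0.4828.
g_wv = 0.8061 − 0.4828 = 0.32.

0.32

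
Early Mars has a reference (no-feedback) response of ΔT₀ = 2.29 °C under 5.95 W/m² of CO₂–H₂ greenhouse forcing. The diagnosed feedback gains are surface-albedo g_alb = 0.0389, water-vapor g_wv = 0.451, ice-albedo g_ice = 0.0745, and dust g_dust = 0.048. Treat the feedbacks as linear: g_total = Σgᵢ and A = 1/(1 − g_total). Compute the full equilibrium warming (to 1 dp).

Total gain g = 0.0389 + 0.451 + 0.0745 + 0.048 = 0.6124.
Amplification A = 1/(1 − 0.6124) = 2.58.
ΔT = 2.29 × 2.58 = 5.9 °C.

5.9 °C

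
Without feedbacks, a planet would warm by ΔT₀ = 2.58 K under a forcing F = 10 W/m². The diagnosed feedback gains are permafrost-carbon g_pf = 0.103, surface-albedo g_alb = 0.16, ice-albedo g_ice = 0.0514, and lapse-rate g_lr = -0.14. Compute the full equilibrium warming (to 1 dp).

Total gain g = 0.103 + 0.16 + 0.0514 − 0.14 = 0.1744.
Amplification A = 1/(1 − 0.1744) = 1.211.
ΔT = 2.58 × 1.211 = 3.1 K.

3.1 K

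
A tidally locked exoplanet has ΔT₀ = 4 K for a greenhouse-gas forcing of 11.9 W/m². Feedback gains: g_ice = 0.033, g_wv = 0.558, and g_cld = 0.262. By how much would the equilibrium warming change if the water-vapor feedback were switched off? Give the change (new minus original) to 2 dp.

-21.54 K

Original: g = 0.853, ΔT = 4/(1−0.853) = 27.2109 K.
Without water-vapor: g' = 0.295, ΔT' = 4/(1−0.295) = 5.6738 K.
Change = 5.6738 − 27.2109 = -21.54 K.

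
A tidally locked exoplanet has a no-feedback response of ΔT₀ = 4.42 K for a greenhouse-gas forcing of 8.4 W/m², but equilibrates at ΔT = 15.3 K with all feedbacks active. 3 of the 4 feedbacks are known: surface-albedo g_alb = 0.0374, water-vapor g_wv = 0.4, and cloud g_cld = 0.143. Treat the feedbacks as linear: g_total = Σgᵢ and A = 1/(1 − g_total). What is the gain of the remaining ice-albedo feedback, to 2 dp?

0.13

Amplification A = ΔT/ΔT₀ = 15.3/4.42 = 3.462.
Total gain g = 1 − 1/A = 1 − 1/3.462 = 0.7111.
Known gains sum to 0.0374 + 0.4 + 0.143 = 0.5804.
g_ice = 0.7111 − 0.5804 = 0.13.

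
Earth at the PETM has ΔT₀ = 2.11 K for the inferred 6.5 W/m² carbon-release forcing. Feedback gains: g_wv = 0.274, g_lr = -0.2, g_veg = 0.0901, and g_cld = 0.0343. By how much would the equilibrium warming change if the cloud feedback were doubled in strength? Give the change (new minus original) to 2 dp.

0.12 K

Original: g = 0.1984, ΔT = 2.11/(1−0.1984) = 2.6322 K.
With doubled cloud: g' = 0.2327, ΔT' = 2.11/(1−0.2327) = 2.7499 K.
Change = 2.7499 − 2.6322 = 0.12 K.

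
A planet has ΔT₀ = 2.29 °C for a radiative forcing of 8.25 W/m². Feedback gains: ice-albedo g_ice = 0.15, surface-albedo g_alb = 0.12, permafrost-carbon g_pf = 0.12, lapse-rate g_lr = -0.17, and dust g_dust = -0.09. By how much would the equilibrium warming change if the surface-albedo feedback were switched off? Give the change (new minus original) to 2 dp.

Original: g = 0.13, ΔT = 2.29/(1−0.13) = 2.6322 °C.
Without surface-albedo: g' = 0.01, ΔT' = 2.29/(1−0.01) = 2.3131 °C.
Change = 2.3131 − 2.6322 = -0.32 °C.

-0.32 °C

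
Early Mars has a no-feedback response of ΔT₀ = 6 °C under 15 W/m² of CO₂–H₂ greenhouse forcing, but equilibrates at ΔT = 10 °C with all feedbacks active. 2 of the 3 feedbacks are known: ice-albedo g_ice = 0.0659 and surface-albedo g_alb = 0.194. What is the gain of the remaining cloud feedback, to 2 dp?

0.14

Amplification A = ΔT/ΔT₀ = 10/6 = 1.667.
Total gain g = 1 − 1/A = 1 − 1/1.667 = 0.4001.
Known gains sum to 0.0659 + 0.194 = 0.2599.
g_cld = 0.4001 − 0.2599 = 0.14.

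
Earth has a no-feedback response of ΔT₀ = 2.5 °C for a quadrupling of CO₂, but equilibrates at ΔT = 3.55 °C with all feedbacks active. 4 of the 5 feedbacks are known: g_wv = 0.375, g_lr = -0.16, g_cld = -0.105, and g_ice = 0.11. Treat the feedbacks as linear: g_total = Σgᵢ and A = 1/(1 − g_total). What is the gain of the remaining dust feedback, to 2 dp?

0.08

Amplification A = ΔT/ΔT₀ = 3.55/2.5 = 1.42.
Total gain g = 1 − 1/A = 1 − 1/1.42 = 0.2958.
Known gains sum to 0.375 − 0.16 − 0.105 + 0.11 = 0.22.
g_dust = 0.2958 − 0.22 = 0.08.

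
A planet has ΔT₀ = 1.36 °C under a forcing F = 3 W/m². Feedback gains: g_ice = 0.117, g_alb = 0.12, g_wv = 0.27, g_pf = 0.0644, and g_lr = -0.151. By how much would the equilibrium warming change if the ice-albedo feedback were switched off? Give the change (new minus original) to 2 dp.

-0.39 °C

Original: g = 0.4204, ΔT = 1.36/(1−0.4204) = 2.3464 °C.
Without ice-albedo: g' = 0.3034, ΔT' = 1.36/(1−0.3034) = 1.9523 °C.
Change = 1.9523 − 2.3464 = -0.39 °C.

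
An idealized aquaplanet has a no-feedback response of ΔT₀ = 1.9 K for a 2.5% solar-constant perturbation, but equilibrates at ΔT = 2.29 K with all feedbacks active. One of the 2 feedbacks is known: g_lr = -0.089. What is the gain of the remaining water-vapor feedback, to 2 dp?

Amplification A = ΔT/ΔT₀ = 2.29/1.9 = 1.205.
Total gain g = 1 − 1/A = 1 − 1/1.205 = 0.1701.
The known gain is -0.089.
g_wv = 0.1701 + 0.089 = 0.26.

0.26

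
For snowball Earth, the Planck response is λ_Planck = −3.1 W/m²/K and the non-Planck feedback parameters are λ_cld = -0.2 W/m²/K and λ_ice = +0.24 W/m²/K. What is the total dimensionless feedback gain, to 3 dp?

0.013

Convert to gains: g_cld = -0.2/3.1 = -0.06452; g_ice = 0.24/3.1 = 0.07742.
Total gain g = 0.0129.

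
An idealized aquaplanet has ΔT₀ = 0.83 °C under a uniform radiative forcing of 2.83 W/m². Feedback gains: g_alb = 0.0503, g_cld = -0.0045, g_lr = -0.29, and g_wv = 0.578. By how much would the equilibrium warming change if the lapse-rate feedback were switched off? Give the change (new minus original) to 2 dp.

Original: g = 0.3338, ΔT = 0.83/(1−0.3338) = 1.2459 °C.
Without lapse-rate: g' = 0.6238, ΔT' = 0.83/(1−0.6238) = 2.2063 °C.
Change = 2.2063 − 1.2459 = 0.96 °C.

0.96 °C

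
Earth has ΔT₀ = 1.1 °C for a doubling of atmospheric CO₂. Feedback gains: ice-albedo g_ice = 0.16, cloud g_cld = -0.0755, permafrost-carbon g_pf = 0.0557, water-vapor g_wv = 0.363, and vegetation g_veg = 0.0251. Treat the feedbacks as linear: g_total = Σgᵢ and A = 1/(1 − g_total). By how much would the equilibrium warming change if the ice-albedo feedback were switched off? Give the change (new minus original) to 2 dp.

-0.59 °C

Original: g = 0.5283, ΔT = 1.1/(1−0.5283) = 2.3320 °C.
Without ice-albedo: g' = 0.3683, ΔT' = 1.1/(1−0.3683) = 1.7413 °C.
Change = 1.7413 − 2.3320 = -0.59 °C.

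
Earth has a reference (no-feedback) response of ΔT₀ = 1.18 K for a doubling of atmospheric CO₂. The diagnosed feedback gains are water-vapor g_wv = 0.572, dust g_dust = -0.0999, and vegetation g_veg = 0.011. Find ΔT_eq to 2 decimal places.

Total gain g = 0.572 − 0.0999 + 0.011 = 0.4831.
Amplification A = 1/(1 − 0.4831) = 1.935.
ΔT = 1.18 × 1.935 = 2.28 K.

2.28 K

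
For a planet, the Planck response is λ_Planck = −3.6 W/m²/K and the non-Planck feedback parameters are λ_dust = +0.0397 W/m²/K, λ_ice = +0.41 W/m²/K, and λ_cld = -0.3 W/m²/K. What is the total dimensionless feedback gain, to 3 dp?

0.042

Convert to gains: g_dust = 0.0397/3.6 = 0.01103; g_ice = 0.41/3.6 = 0.1139; g_cld = -0.3/3.6 = -0.08333.
Total gain g = 0.0416.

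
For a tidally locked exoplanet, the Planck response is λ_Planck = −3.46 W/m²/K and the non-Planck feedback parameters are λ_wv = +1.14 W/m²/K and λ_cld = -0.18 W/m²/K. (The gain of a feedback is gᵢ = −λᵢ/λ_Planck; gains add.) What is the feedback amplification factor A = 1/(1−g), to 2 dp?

1.38

Convert to gains: g_wv = 1.14/3.46 = 0.3295; g_cld = -0.18/3.46 = -0.05202.
Total gain g = 0.27748.
A = 1/(1 − 0.27748) = 1.38.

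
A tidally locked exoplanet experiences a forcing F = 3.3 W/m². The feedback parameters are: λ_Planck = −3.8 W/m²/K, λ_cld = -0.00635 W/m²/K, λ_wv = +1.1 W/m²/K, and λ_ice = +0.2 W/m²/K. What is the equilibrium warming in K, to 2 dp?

1.32 K

Net feedback parameter λ = (−3.8) + (-0.00635) + (+1.1) + (+0.2) = -2.50635 W/m²/K.
ΔT = −F/λ = −3.3/(-2.50635) = 1.32 K.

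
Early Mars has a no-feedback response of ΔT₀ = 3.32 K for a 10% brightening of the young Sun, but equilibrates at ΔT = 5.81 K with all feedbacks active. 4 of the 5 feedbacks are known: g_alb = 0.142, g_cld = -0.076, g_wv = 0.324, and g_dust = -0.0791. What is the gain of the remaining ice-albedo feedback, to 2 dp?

Amplification A = ΔT/ΔT₀ = 5.81/3.32 = 1.75.
Total gain g = 1 − 1/A = 1 − 1/1.75 = 0.4286.
Known gains sum to 0.142 − 0.076 + 0.324 − 0.0791 = 0.3109.
g_ice = 0.4286 − 0.3109 = 0.12.

0.12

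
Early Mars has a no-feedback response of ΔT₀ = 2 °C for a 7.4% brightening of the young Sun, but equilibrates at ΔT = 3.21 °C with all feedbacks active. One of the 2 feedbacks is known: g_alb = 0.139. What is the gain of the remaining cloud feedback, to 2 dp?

0.24

Amplification A = ΔT/ΔT₀ = 3.21/2 = 1.605.
Total gain g = 1 − 1/A = 1 − 1/1.605 = 0.3769.
The known gain is 0.139.
g_cld = 0.3769 − 0.139 = 0.24.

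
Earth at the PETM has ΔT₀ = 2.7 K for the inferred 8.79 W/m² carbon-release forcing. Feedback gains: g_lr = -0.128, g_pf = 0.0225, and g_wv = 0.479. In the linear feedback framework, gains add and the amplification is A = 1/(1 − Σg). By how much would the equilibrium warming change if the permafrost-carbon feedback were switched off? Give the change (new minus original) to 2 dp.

-0.15 K

Original: g = 0.3735, ΔT = 2.7/(1−0.3735) = 4.3097 K.
Without permafrost-carbon: g' = 0.351, ΔT' = 2.7/(1−0.351) = 4.1602 K.
Change = 4.1602 − 4.3097 = -0.15 K.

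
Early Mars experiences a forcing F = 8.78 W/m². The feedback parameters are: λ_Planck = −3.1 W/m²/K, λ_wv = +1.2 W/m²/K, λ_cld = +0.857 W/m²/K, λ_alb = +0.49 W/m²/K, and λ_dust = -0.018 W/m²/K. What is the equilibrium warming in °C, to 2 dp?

15.38 °C

Net feedback parameter λ = (−3.1) + (+1.2) + (+0.857) + (+0.49) + (-0.018) = -0.571 W/m²/K.
ΔT = −F/λ = −8.78/(-0.571) = 15.38 °C.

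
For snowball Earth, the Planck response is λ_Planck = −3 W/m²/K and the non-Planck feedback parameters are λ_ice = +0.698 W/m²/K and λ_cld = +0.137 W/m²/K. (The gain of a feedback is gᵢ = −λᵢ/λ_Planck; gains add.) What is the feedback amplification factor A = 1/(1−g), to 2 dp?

1.39

Convert to gains: g_ice = 0.698/3 = 0.2327; g_cld = 0.137/3 = 0.04567.
Total gain g = 0.27837.
A = 1/(1 − 0.27837) = 1.39.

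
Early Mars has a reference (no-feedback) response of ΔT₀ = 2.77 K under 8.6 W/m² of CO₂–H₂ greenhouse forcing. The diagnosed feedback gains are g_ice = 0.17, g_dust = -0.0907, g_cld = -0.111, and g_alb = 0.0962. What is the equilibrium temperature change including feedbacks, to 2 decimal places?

Total gain g = 0.17 − 0.0907 − 0.111 + 0.0962 = 0.0645.
Amplification A = 1/(1 − 0.0645) = 1.069.
ΔT = 2.77 × 1.069 = 2.96 K.

2.96 K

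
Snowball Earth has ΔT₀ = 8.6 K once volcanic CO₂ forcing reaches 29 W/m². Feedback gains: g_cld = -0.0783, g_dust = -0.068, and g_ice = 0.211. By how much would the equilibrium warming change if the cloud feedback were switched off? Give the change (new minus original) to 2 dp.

Original: g = 0.0647, ΔT = 8.6/(1−0.0647) = 9.1949 K.
Without cloud: g' = 0.143, ΔT' = 8.6/(1−0.143) = 10.0350 K.
Change = 10.0350 − 9.1949 = 0.84 K.

0.84 K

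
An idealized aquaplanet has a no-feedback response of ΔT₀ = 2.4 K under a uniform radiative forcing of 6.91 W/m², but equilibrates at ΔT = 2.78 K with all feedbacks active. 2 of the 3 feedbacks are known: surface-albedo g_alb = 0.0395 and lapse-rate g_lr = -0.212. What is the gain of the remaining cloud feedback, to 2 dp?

Amplification A = ΔT/ΔT₀ = 2.78/2.4 = 1.158.
Total gain g = 1 − 1/A = 1 − 1/1.158 = 0.1364.
Known gains sum to 0.0395 − 0.212 = -0.1725.
g_cld = 0.1364 + 0.1725 = 0.31.

0.31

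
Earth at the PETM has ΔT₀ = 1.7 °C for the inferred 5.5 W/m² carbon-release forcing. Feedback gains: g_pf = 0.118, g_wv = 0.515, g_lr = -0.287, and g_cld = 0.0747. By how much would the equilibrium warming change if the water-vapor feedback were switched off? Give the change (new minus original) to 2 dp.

Original: g = 0.4207, ΔT = 1.7/(1−0.4207) = 2.9346 °C.
Without water-vapor: g' = -0.0943, ΔT' = 1.7/(1+0.0943) = 1.5535 °C.
Change = 1.5535 − 2.9346 = -1.38 °C.

-1.38 °C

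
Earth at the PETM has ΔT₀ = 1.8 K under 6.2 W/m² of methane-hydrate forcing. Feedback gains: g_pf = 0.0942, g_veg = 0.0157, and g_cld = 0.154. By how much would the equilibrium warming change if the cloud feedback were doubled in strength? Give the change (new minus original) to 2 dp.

Original: g = 0.2639, ΔT = 1.8/(1−0.2639) = 2.4453 K.
With doubled cloud: g' = 0.4179, ΔT' = 1.8/(1−0.4179) = 3.0923 K.
Change = 3.0923 − 2.4453 = 0.65 K.

0.65 K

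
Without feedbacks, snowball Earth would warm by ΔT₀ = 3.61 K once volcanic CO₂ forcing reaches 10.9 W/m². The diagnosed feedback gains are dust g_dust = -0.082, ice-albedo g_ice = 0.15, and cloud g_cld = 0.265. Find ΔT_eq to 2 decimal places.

5.41 K

Total gain g = -0.082 + 0.15 + 0.265 = 0.333.
Amplification A = 1/(1 − 0.333) = 1.499.
ΔT = 3.61 × 1.499 = 5.41 K.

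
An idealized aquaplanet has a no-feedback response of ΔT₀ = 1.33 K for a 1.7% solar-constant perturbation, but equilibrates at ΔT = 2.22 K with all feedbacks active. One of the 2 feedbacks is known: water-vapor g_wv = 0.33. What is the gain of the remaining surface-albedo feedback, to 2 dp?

0.07

Amplification A = ΔT/ΔT₀ = 2.22/1.33 = 1.669.
Total gain g = 1 − 1/A = 1 − 1/1.669 = 0.4008.
The known gain is 0.33.
g_alb = 0.4008 − 0.33 = 0.07.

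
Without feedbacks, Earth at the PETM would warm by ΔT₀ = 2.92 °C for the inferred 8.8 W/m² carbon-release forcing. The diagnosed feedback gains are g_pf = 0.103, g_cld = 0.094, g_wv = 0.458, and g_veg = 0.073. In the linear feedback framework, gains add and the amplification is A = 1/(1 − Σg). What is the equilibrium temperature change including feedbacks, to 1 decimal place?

Total gain g = 0.103 + 0.094 + 0.458 + 0.073 = 0.728.
Amplification A = 1/(1 − 0.728) = 3.676.
ΔT = 2.92 × 3.676 = 10.7 °C.

10.7 °C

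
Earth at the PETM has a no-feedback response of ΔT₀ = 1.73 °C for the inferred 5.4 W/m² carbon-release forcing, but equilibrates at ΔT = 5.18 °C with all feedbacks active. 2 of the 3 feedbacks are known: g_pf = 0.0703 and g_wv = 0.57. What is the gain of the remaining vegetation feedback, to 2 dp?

0.03

Amplification A = ΔT/ΔT₀ = 5.18/1.73 = 2.994.
Total gain g = 1 − 1/A = 1 − 1/2.994 = 0.666.
Known gains sum to 0.0703 + 0.57 = 0.6403.
g_veg = 0.666 − 0.6403 = 0.03.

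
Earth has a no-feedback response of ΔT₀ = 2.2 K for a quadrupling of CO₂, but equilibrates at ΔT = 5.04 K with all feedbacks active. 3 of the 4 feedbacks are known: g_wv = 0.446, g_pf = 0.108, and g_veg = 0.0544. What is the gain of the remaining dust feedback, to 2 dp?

Amplification A = ΔT/ΔT₀ = 5.04/2.2 = 2.291.
Total gain g = 1 − 1/A = 1 − 1/2.291 = 0.5635.
Known gains sum to 0.446 + 0.108 + 0.0544 = 0.6084.
g_dust = 0.5635 − 0.6084 = -0.04.

-0.04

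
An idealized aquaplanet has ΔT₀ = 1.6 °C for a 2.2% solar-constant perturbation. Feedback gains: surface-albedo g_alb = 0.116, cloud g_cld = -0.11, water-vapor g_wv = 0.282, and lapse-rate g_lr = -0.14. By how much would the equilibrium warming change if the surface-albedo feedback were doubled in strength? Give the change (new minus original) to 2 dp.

0.30 °C

Original: g = 0.148, ΔT = 1.6/(1−0.148) = 1.8779 °C.
With doubled surface-albedo: g' = 0.264, ΔT' = 1.6/(1−0.264) = 2.1739 °C.
Change = 2.1739 − 1.8779 = 0.30 °C.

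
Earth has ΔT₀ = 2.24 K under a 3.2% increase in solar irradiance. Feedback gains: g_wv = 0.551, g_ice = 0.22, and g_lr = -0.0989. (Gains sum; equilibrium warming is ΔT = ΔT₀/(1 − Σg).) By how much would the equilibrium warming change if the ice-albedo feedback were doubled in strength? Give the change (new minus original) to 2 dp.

Original: g = 0.6721, ΔT = 2.24/(1−0.6721) = 6.8314 K.
With doubled ice-albedo: g' = 0.8921, ΔT' = 2.24/(1−0.8921) = 20.7600 K.
Change = 20.7600 − 6.8314 = 13.93 K.

13.93 K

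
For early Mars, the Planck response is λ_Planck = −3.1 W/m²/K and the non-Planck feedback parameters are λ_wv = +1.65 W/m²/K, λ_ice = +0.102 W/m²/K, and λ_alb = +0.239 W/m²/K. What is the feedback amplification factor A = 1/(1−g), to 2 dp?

2.80

Convert to gains: g_wv = 1.65/3.1 = 0.5323; g_ice = 0.102/3.1 = 0.0329; g_alb = 0.239/3.1 = 0.0771.
Total gain g = 0.6423.
A = 1/(1 − 0.6423) = 2.80.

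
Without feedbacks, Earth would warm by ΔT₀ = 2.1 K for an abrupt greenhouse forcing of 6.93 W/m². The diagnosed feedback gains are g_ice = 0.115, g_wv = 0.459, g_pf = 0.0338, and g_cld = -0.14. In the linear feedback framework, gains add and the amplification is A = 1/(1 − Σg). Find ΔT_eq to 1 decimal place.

3.9 K

Total gain g = 0.115 + 0.459 + 0.0338 − 0.14 = 0.4678.
Amplification A = 1/(1 − 0.4678) = 1.879.
ΔT = 2.1 × 1.879 = 3.9 K.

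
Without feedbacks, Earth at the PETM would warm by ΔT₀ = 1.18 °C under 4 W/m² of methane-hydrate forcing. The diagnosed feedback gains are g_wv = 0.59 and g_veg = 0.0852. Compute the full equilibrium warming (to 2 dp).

3.63 °C

Total gain g = 0.59 + 0.0852 = 0.6752.
Amplification A = 1/(1 − 0.6752) = 3.079.
ΔT = 1.18 × 3.079 = 3.63 °C.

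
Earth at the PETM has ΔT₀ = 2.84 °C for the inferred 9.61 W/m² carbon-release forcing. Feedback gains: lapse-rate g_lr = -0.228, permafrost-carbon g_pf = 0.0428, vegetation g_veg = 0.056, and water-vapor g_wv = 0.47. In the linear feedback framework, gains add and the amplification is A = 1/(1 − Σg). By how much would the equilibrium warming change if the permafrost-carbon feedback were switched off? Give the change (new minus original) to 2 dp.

Original: g = 0.3408, ΔT = 2.84/(1−0.3408) = 4.3083 °C.
Without permafrost-carbon: g' = 0.298, ΔT' = 2.84/(1−0.298) = 4.0456 °C.
Change = 4.0456 − 4.3083 = -0.26 °C.

-0.26 °C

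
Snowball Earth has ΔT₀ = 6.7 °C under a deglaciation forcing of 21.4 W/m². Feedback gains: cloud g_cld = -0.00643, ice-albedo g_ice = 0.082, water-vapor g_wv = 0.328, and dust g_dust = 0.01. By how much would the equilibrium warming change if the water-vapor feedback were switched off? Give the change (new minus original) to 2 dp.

-4.10 °C

Original: g = 0.41357, ΔT = 6.7/(1−0.41357) = 11.4251 °C.
Without water-vapor: g' = 0.08557, ΔT' = 6.7/(1−0.08557) = 7.3270 °C.
Change = 7.3270 − 11.4251 = -4.10 °C.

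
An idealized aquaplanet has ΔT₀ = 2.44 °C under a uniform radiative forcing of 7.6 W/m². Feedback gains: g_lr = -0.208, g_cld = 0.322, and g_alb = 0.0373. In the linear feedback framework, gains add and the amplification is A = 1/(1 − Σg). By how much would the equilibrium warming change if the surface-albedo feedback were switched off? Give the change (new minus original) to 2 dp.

-0.12 °C

Original: g = 0.1513, ΔT = 2.44/(1−0.1513) = 2.8750 °C.
Without surface-albedo: g' = 0.114, ΔT' = 2.44/(1−0.114) = 2.7540 °C.
Change = 2.7540 − 2.8750 = -0.12 °C.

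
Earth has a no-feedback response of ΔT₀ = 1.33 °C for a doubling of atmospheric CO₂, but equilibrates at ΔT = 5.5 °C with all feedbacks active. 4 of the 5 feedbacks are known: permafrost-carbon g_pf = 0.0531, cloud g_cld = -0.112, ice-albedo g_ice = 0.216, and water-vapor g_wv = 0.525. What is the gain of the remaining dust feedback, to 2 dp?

Amplification A = ΔT/ΔT₀ = 5.5/1.33 = 4.135.
Total gain g = 1 − 1/A = 1 − 1/4.135 = 0.7582.
Known gains sum to 0.0531 − 0.112 + 0.216 + 0.525 = 0.6821.
g_dust = 0.7582 − 0.6821 = 0.08.

0.08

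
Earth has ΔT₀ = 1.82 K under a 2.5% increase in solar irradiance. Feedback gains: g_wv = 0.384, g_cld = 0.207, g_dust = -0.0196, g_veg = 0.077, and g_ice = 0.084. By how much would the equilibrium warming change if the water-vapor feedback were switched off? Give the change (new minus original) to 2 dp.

-4.01 K

Original: g = 0.7324, ΔT = 1.82/(1−0.7324) = 6.8012 K.
Without water-vapor: g' = 0.3484, ΔT' = 1.82/(1−0.3484) = 2.7931 K.
Change = 2.7931 − 6.8012 = -4.01 K.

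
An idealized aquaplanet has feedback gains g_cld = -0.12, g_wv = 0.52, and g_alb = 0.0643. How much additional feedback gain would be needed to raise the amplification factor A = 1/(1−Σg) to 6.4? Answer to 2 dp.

0.38

Current total gain = 0.4643.
Target gain for A = 6.4: g* = 1 − 1/6.4 = 0.8438.
Additional gain needed = 0.8438 − 0.4643 = 0.38.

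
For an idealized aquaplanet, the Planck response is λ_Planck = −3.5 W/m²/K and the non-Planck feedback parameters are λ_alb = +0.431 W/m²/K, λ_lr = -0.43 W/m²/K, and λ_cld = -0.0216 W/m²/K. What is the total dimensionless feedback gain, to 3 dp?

Convert to gains: g_alb = 0.431/3.5 = 0.1231; g_lr = -0.43/3.5 = -0.1229; g_cld = -0.0216/3.5 = -0.006171.
Total gain g = -0.005971.

-0.006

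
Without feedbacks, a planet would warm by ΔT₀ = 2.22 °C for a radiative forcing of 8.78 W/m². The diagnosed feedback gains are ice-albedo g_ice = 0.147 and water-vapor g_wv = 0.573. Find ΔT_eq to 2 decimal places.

7.93 °C

Total gain g = 0.147 + 0.573 = 0.72.
Amplification A = 1/(1 − 0.72) = 3.571.
ΔT = 2.22 × 3.571 = 7.93 °C.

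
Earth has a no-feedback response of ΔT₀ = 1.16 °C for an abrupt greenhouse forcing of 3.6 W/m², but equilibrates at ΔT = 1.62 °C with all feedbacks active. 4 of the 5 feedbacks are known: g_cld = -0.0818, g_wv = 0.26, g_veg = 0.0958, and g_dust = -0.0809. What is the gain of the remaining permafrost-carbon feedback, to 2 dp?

0.09

Amplification A = ΔT/ΔT₀ = 1.62/1.16 = 1.397.
Total gain g = 1 − 1/A = 1 − 1/1.397 = 0.2842.
Known gains sum to -0.0818 + 0.26 + 0.0958 − 0.0809 = 0.1931.
g_pf = 0.2842 − 0.1931 = 0.09.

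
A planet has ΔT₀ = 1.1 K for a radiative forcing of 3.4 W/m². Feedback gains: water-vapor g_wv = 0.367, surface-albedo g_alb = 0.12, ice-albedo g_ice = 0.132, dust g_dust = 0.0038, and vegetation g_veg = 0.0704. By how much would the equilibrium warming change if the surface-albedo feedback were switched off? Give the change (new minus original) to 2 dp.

-1.01 K

Original: g = 0.6932, ΔT = 1.1/(1−0.6932) = 3.5854 K.
Without surface-albedo: g' = 0.5732, ΔT' = 1.1/(1−0.5732) = 2.5773 K.
Change = 2.5773 − 3.5854 = -1.01 K.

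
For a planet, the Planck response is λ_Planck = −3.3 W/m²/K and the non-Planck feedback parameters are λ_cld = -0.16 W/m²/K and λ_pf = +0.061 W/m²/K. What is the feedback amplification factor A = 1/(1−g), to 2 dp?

Convert to gains: g_cld = -0.16/3.3 = -0.04848; g_pf = 0.061/3.3 = 0.01848.
Total gain g = -0.03.
A = 1/(1 + 0.03) = 0.97.

0.97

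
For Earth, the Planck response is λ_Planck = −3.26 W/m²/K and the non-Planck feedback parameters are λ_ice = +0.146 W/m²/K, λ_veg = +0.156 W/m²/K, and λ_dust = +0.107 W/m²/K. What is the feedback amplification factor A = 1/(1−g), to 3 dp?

1.143

Convert to gains: g_ice = 0.146/3.26 = 0.04479; g_veg = 0.156/3.26 = 0.04785; g_dust = 0.107/3.26 = 0.03282.
Total gain g = 0.12546.
A = 1/(1 − 0.12546) = 1.143.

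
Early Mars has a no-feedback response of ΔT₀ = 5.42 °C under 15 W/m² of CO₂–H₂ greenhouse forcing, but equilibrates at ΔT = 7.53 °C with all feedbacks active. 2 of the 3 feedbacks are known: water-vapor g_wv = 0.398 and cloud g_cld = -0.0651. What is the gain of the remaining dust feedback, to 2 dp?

-0.05

Amplification A = ΔT/ΔT₀ = 7.53/5.42 = 1.389.
Total gain g = 1 − 1/A = 1 − 1/1.389 = 0.2801.
Known gains sum to 0.398 − 0.0651 = 0.3329.
g_dust = 0.2801 − 0.3329 = -0.05.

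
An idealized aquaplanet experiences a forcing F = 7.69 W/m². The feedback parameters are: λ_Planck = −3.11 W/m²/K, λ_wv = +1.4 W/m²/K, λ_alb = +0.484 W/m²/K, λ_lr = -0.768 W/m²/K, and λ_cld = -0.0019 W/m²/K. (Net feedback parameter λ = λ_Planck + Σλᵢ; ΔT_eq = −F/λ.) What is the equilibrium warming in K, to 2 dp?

3.85 K

Net feedback parameter λ = (−3.11) + (+1.4) + (+0.484) + (-0.768) + (-0.0019) = -1.9959 W/m²/K.
ΔT = −F/λ = −7.69/(-1.9959) = 3.85 K.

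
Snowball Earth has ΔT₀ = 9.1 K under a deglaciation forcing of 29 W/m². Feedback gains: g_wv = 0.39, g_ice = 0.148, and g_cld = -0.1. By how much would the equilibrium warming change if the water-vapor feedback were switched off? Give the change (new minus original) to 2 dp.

Original: g = 0.438, ΔT = 9.1/(1−0.438) = 16.1922 K.
Without water-vapor: g' = 0.048, ΔT' = 9.1/(1−0.048) = 9.5588 K.
Change = 9.5588 − 16.1922 = -6.63 K.

-6.63 K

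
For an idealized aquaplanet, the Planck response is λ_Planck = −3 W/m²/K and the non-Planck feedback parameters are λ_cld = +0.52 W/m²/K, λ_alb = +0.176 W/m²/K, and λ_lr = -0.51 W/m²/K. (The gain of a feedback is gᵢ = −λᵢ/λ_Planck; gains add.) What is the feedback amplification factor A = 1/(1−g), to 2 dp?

Convert to gains: g_cld = 0.52/3 = 0.1733; g_alb = 0.176/3 = 0.05867; g_lr = -0.51/3 = -0.17.
Total gain g = 0.06197.
A = 1/(1 − 0.06197) = 1.07.

1.07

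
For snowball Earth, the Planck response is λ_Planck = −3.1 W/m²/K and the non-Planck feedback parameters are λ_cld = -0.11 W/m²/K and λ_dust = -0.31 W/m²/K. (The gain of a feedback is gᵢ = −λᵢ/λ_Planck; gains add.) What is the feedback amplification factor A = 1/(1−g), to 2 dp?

0.88

Convert to gains: g_cld = -0.11/3.1 = -0.03548; g_dust = -0.31/3.1 = -0.1.
Total gain g = -0.13548.
A = 1/(1 + 0.13548) = 0.88.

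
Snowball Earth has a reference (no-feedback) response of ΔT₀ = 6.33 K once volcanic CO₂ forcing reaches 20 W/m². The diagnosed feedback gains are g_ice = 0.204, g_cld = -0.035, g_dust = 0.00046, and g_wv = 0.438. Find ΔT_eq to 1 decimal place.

16.1 K

Total gain g = 0.204 − 0.035 + 0.00046 + 0.438 = 0.60746.
Amplification A = 1/(1 − 0.60746) = 2.548.
ΔT = 6.33 × 2.548 = 16.1 K.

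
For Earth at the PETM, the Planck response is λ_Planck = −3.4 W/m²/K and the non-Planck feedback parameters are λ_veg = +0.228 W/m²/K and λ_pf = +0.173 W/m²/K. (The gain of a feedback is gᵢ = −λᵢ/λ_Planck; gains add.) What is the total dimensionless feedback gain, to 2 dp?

0.12

Convert to gains: g_veg = 0.228/3.4 = 0.06706; g_pf = 0.173/3.4 = 0.05088.
Total gain g = 0.11794.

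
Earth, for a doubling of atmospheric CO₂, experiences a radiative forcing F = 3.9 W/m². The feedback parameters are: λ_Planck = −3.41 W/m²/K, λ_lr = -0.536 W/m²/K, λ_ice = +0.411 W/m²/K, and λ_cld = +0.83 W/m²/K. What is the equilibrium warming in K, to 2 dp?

1.44 K

Net feedback parameter λ = (−3.41) + (-0.536) + (+0.411) + (+0.83) = -2.705 W/m²/K.
ΔT = −F/λ = −3.9/(-2.705) = 1.44 K.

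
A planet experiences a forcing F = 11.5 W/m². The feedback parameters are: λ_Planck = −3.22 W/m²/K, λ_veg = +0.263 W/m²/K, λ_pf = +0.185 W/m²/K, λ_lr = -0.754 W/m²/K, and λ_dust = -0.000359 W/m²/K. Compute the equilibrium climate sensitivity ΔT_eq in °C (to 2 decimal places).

3.26 °C

Net feedback parameter λ = (−3.22) + (+0.263) + (+0.185) + (-0.754) + (-0.000359) = -3.526359 W/m²/K.
ΔT = −F/λ = −11.5/(-3.526359) = 3.26 °C.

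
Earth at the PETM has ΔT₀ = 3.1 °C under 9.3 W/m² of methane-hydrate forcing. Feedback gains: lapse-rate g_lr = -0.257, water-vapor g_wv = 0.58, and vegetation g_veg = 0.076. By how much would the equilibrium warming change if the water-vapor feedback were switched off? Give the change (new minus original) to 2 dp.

-2.53 °C

Original: g = 0.399, ΔT = 3.1/(1−0.399) = 5.1581 °C.
Without water-vapor: g' = -0.181, ΔT' = 3.1/(1+0.181) = 2.6249 °C.
Change = 2.6249 − 5.1581 = -2.53 °C.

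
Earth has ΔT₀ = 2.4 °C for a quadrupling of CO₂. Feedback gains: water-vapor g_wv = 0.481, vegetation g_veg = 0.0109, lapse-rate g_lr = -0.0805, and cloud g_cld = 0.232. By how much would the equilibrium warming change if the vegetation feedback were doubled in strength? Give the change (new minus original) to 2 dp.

0.21 °C

Original: g = 0.6434, ΔT = 2.4/(1−0.6434) = 6.7302 °C.
With doubled vegetation: g' = 0.6543, ΔT' = 2.4/(1−0.6543) = 6.9424 °C.
Change = 6.9424 − 6.7302 = 0.21 °C.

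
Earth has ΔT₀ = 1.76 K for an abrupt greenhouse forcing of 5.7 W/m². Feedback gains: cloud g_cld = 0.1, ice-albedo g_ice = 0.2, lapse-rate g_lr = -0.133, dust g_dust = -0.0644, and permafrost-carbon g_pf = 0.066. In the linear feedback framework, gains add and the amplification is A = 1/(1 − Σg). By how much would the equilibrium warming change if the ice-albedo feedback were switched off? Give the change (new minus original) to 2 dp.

Original: g = 0.1686, ΔT = 1.76/(1−0.1686) = 2.1169 K.
Without ice-albedo: g' = -0.0314, ΔT' = 1.76/(1+0.0314) = 1.7064 K.
Change = 1.7064 − 2.1169 = -0.41 K.

-0.41 K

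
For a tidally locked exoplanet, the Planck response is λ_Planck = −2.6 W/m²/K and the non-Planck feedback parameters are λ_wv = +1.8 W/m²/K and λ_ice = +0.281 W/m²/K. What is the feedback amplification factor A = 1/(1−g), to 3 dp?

5.010

Convert to gains: g_wv = 1.8/2.6 = 0.6923; g_ice = 0.281/2.6 = 0.1081.
Total gain g = 0.8004.
A = 1/(1 − 0.8004) = 5.010.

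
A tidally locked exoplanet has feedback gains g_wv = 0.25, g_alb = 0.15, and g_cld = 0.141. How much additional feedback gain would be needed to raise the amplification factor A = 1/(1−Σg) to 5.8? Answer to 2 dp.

Current total gain = 0.541.
Target gain for A = 5.8: g* = 1 − 1/5.8 = 0.8276.
Additional gain needed = 0.8276 − 0.541 = 0.29.

0.29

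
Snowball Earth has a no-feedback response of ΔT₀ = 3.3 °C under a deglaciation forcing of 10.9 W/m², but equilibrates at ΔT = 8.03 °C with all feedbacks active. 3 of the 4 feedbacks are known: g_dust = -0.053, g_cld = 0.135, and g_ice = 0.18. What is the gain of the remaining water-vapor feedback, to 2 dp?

Amplification A = ΔT/ΔT₀ = 8.03/3.3 = 2.433.
Total gain g = 1 − 1/A = 1 − 1/2.433 = 0.589.
Known gains sum to -0.053 + 0.135 + 0.18 = 0.262.
g_wv = 0.589 − 0.262 = 0.33.

0.33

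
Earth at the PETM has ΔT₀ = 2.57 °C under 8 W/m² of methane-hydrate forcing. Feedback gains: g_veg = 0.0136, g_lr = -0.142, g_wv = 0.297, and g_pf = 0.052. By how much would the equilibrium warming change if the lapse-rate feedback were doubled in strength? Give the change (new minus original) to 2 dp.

-0.51 °C

Original: g = 0.2206, ΔT = 2.57/(1−0.2206) = 3.2974 °C.
With doubled lapse-rate: g' = 0.0786, ΔT' = 2.57/(1−0.0786) = 2.7892 °C.
Change = 2.7892 − 3.2974 = -0.51 °C.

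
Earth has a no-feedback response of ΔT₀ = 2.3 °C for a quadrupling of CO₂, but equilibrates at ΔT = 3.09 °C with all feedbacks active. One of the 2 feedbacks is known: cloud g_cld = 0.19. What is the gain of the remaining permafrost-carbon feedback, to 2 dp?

0.07

Amplification A = ΔT/ΔT₀ = 3.09/2.3 = 1.343.
Total gain g = 1 − 1/A = 1 − 1/1.343 = 0.2554.
The known gain is 0.19.
g_pf = 0.2554 − 0.19 = 0.07.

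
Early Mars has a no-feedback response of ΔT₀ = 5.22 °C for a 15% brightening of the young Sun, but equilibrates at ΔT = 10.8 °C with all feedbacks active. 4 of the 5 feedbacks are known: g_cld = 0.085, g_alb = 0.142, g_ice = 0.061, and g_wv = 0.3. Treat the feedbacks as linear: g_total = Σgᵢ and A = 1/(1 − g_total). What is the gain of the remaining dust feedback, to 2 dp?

Amplification A = ΔT/ΔT₀ = 10.8/5.22 = 2.069.
Total gain g = 1 − 1/A = 1 − 1/2.069 = 0.5167.
Known gains sum to 0.085 + 0.142 + 0.061 + 0.3 = 0.588.
g_dust = 0.5167 − 0.588 = -0.07.

-0.07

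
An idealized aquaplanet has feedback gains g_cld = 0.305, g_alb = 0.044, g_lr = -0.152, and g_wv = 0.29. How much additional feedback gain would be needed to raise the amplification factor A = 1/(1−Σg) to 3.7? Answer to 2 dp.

0.24

Current total gain = 0.487.
Target gain for A = 3.7: g* = 1 − 1/3.7 = 0.7297.
Additional gain needed = 0.7297 − 0.487 = 0.24.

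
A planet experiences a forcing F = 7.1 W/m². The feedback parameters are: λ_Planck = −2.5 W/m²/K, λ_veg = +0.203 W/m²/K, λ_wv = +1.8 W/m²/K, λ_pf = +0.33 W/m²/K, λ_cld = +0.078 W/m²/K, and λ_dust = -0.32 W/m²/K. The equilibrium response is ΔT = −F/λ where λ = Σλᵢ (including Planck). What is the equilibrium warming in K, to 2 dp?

Net feedback parameter λ = (−2.5) + (+0.203) + (+1.8) + (+0.33) + (+0.078) + (-0.32) = -0.409 W/m²/K.
ΔT = −F/λ = −7.1/(-0.409) = 17.36 K.

17.36 K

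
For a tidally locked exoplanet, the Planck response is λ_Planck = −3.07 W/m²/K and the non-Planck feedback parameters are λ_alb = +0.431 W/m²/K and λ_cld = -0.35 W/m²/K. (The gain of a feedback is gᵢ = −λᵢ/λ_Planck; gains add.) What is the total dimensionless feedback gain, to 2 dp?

0.03

Convert to gains: g_alb = 0.431/3.07 = 0.1404; g_cld = -0.35/3.07 = -0.114.
Total gain g = 0.0264.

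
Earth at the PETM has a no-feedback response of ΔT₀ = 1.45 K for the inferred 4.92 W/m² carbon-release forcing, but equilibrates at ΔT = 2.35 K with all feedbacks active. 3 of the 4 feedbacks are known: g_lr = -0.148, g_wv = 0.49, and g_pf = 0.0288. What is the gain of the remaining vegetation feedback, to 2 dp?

Amplification A = ΔT/ΔT₀ = 2.35/1.45 = 1.621.
Total gain g = 1 − 1/A = 1 − 1/1.621 = 0.3831.
Known gains sum to -0.148 + 0.49 + 0.0288 = 0.3708.
g_veg = 0.3831 − 0.3708 = 0.01.

0.01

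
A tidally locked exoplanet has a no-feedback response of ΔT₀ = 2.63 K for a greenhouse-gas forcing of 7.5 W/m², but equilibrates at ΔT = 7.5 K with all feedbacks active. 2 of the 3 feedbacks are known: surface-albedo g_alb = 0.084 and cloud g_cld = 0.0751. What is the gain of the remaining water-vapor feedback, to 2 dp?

Amplification A = ΔT/ΔT₀ = 7.5/2.63 = 2.852.
Total gain g = 1 − 1/A = 1 − 1/2.852 = 0.6494.
Known gains sum to 0.084 + 0.0751 = 0.1591.
g_wv = 0.6494 − 0.1591 = 0.49.

0.49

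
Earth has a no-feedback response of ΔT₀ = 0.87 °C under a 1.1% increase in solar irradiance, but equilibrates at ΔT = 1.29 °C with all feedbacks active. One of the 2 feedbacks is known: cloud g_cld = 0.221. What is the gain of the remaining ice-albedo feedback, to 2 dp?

Amplification A = ΔT/ΔT₀ = 1.29/0.87 = 1.483.
Total gain g = 1 − 1/A = 1 − 1/1.483 = 0.3257.
The known gain is 0.221.
g_ice = 0.3257 − 0.221 = 0.10.

0.10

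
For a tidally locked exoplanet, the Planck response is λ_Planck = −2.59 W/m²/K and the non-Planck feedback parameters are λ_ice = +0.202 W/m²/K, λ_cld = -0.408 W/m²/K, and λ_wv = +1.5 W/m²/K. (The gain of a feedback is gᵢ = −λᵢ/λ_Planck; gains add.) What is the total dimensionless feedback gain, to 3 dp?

0.500

Convert to gains: g_ice = 0.202/2.59 = 0.07799; g_cld = -0.408/2.59 = -0.1575; g_wv = 1.5/2.59 = 0.5792.
Total gain g = 0.49969.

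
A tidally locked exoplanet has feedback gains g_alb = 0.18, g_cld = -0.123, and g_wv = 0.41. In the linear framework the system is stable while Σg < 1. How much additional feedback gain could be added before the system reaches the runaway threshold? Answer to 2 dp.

0.53

Current total gain = 0.18 − 0.123 + 0.41 = 0.467.
Margin to runaway = 1 − 0.467 = 0.53.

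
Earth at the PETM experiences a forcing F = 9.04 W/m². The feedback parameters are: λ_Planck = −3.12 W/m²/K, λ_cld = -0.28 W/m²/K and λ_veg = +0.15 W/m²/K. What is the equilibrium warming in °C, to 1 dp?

2.8 °C

Net feedback parameter λ = (−3.12) + (-0.28) + (+0.15) = -3.25 W/m²/K.
ΔT = −F/λ = −9.04/(-3.25) = 2.8 °C.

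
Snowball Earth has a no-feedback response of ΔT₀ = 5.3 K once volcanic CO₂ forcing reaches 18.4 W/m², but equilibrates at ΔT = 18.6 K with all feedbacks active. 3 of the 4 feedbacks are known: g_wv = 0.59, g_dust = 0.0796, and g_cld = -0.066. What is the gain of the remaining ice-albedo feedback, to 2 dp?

0.11

Amplification A = ΔT/ΔT₀ = 18.6/5.3 = 3.509.
Total gain g = 1 − 1/A = 1 − 1/3.509 = 0.715.
Known gains sum to 0.59 + 0.0796 − 0.066 = 0.6036.
g_ice = 0.715 − 0.6036 = 0.11.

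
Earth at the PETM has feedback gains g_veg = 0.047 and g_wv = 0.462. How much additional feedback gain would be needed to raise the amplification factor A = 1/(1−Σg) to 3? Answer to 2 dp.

Current total gain = 0.509.
Target gain for A = 3: g* = 1 − 1/3 = 0.6667.
Additional gain needed = 0.6667 − 0.509 = 0.16.

0.16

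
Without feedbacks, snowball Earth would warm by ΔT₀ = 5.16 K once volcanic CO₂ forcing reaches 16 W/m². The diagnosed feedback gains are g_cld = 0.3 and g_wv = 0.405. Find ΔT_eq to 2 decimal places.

Total gain g = 0.3 + 0.405 = 0.705.
Amplification A = 1/(1 − 0.705) = 3.39.
ΔT = 5.16 × 3.39 = 17.49 K.

17.49 K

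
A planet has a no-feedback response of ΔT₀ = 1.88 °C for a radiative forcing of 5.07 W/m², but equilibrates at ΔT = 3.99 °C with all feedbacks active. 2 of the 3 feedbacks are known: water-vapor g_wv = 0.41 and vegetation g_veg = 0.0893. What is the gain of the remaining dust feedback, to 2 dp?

Amplification A = ΔT/ΔT₀ = 3.99/1.88 = 2.122.
Total gain g = 1 − 1/A = 1 − 1/2.122 = 0.5287.
Known gains sum to 0.41 + 0.0893 = 0.4993.
g_dust = 0.5287 − 0.4993 = 0.03.

0.03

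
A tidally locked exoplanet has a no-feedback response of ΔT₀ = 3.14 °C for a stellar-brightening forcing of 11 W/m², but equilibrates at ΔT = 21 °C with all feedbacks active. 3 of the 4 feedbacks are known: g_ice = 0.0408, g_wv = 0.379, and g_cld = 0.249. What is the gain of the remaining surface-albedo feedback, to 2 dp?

0.18

Amplification A = ΔT/ΔT₀ = 21/3.14 = 6.688.
Total gain g = 1 − 1/A = 1 − 1/6.688 = 0.8505.
Known gains sum to 0.0408 + 0.379 + 0.249 = 0.6688.
g_alb = 0.8505 − 0.6688 = 0.18.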